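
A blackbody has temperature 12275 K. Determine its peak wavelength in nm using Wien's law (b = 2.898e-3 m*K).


lam_max = b / T = 2.898e-3 / 12275 = 2.361e-07 m = 236.0896 nm

236.0896 nm


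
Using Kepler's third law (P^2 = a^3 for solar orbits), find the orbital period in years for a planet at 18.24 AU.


P = a^(3/2) = 18.24^1.5 = 77.9

77.9 years


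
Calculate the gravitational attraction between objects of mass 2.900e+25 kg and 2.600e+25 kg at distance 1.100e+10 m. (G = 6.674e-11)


F = G*m1*m2/r^2 = 6.674e-11 * 2.900e+25 * 2.600e+25 / (1.100e+10)^2 = 6.674e-11 * 7.540e+50 / 1.210e+20 = 4.159e+20

4.159e+20 N


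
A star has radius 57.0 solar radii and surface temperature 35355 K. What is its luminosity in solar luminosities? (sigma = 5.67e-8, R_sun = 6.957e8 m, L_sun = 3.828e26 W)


R = 57.0 * 6.957e8 m = 3.96549e+10 m. L = 4*pi*R^2*sigma*T^4 = 4*pi*(3.96549e+10)^2 * 5.67e-8 * 35355^4 = 1.750612428e+33 W. L/L_sun = 1.750612428e+33 / 3.828e26 = 4.573e+06

4.573e+06 L_sun


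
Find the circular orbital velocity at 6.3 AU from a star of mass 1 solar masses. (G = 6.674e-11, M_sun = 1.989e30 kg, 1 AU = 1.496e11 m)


v = sqrt(GM/r) = sqrt(6.674e-11 * 1.989e+30 / 9.425e+11) = 11867.9148

11867.9148 m/s


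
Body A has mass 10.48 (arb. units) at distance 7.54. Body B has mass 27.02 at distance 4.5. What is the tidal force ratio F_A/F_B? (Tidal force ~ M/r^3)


Ratio = (M1/r1^3) / (M2/r2^3) = (10.48/7.54^3) / (27.02/4.5^3) = 0.0825

0.0825


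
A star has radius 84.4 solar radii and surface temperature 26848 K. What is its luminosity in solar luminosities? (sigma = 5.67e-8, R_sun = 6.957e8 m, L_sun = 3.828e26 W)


R = 84.4 * 6.957e8 m = 5.871708e+10 m. L = 4*pi*R^2*sigma*T^4 = 4*pi*(5.871708e+10)^2 * 5.67e-8 * 26848^4 = 1.276349403e+33 W. L/L_sun = 1.276349403e+33 / 3.828e26 = 3.334e+06

3.334e+06 L_sun


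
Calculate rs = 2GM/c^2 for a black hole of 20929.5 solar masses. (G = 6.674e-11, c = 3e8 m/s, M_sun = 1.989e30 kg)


M = 20929.5 * 1.989e30 kg = 4.16287755e+34 kg. rs = 2GM/c^2 = 2 * 6.674e-11 * 4.16287755e+34 / (3e8)^2 = 6.174e+07

6.174e+07 m


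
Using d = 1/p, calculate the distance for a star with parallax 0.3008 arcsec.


d = 1/p = 1/0.3008 = 3.3245

3.3245 pc


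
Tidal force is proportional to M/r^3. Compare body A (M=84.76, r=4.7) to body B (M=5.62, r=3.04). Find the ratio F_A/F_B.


Ratio = (M1/r1^3) / (M2/r2^3) = (84.76/4.7^3) / (5.62/3.04^3) = 4.0811

4.0811


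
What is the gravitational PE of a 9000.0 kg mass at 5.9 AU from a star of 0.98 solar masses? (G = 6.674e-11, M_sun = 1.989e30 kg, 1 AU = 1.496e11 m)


M = 0.98 * 1.989e30 kg = 1.94922e+30 kg; r = 5.9 AU * 1.496e11 m/AU = 8.8264e+11 m. U = -GM*m/r = -(6.674e-11 * 1.94922e+30 * 9000.0) / 8.8264e+11 = -1.326e+12

-1.326e+12 J


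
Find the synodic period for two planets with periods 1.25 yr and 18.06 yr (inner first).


1/P_syn = |1/P1 - 1/P2| = |1/1.25 - 1/18.06| => P_syn = 1.343

1.343 years


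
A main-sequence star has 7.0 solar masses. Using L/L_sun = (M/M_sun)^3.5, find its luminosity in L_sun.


L/L_sun = (M/M_sun)^3.5 = 7.0^3.5 = 907.4927

907.4927 L_sun


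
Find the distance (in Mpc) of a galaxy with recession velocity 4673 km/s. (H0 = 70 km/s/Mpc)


d = v / H0 = 4673 / 70 = 66.7571

66.7571 Mpc


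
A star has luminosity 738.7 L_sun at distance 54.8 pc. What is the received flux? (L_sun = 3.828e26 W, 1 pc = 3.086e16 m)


F = L / (4*pi*d^2) = 2.828e+29 / (4*pi*(1.691e+18)^2) = 7.868e-09

7.868e-09 W/m^2


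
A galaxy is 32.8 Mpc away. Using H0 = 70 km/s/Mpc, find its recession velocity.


v = H0 * d = 70 * 32.8 = 2296.0

2296.0 km/s


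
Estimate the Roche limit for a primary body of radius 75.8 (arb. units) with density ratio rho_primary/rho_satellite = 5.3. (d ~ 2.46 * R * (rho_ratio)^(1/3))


d_Roche = 2.46 * 75.8 * 5.3^(1/3) = 325.1095

325.1095


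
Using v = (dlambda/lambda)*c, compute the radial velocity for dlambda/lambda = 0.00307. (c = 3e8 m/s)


v = (dlambda/lambda) * c = 0.00307 * 3e8 = 921000.0

921000.0 m/s


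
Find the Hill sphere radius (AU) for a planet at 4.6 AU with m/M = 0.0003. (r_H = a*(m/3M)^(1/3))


r_H = a * (m/3M)^(1/3) = 4.6 * (0.0003/3)^(1/3) = 0.2135

0.2135 AU


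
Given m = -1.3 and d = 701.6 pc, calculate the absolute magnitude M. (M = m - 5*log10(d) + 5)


M = m - 5*log10(d) + 5 = -1.3 - 5*log10(701.6) + 5 = -10.5304

-10.5304


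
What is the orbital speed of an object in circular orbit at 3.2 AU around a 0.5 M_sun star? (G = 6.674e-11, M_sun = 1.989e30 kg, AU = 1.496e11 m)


v = sqrt(GM/r) = sqrt(6.674e-11 * 9.945e+29 / 4.787e+11) = 11774.8317

11774.8317 m/s


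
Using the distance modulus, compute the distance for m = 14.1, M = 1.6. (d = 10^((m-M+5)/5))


d = 10^((m - M + 5)/5) = 10^((14.1 - 1.6 + 5)/5) = 3162.2777

3162.2777 pc


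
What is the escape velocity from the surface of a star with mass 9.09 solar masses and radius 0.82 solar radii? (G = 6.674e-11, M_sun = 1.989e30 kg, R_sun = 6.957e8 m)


M = 9.09 * 1.989e30 kg = 1.808001e+31 kg; R = 0.82 * 6.957e8 m = 5.70474e+08 m. v_esc = sqrt(2GM/R) = sqrt(2 * 6.674e-11 * 1.808001e+31 / 5.70474e+08) = 2.057e+06

2.057e+06 m/s


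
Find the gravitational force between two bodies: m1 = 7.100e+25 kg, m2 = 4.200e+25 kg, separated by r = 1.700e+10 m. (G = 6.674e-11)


F = G*m1*m2/r^2 = 6.674e-11 * 7.100e+25 * 4.200e+25 / (1.700e+10)^2 = 6.674e-11 * 2.982e+51 / 2.890e+20 = 6.886e+20

6.886e+20 N


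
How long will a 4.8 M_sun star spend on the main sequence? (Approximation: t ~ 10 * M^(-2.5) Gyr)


t = 10 * M^(-2.5) = 10 * 4.8^(-2.5) = 0.1981

0.1981 Gyr


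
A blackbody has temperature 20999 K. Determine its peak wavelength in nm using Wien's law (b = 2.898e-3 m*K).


lam_max = b / T = 2.898e-3 / 20999 = 1.380e-07 m = 138.0066 nm

138.0066 nm


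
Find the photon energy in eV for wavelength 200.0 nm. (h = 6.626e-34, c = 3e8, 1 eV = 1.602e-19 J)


E = hc/lambda = 6.626e-34 * 3e8 / 2.000e-07 = 9.939e-19 J = 6.2041 eV

6.2041 eV


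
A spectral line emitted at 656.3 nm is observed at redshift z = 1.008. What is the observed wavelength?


lam_obs = lam_emit * (1 + z) = 656.3 * (1 + 1.008) = 1317.8504

1317.8504 nm


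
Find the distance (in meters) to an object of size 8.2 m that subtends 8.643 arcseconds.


D = size / theta_rad, theta_rad = 8.643 * pi/(180*3600) = 4.190e-05, D = 195692.6312

195692.6312 m


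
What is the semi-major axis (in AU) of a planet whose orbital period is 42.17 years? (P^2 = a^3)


a = P^(2/3) = 42.17^(2/3) = 12.1153

12.1153 AU


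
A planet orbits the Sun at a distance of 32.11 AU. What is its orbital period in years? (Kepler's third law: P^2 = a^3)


P = a^(3/2) = 32.11^1.5 = 181.9535

181.9535 years


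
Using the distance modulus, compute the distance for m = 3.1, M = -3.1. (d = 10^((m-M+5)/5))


d = 10^((m - M + 5)/5) = 10^((3.1 - -3.1 + 5)/5) = 173.7801

173.7801 pc


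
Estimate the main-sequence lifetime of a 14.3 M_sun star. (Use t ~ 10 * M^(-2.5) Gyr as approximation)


t = 10 * M^(-2.5) = 10 * 14.3^(-2.5) = 0.0129

0.0129 Gyr


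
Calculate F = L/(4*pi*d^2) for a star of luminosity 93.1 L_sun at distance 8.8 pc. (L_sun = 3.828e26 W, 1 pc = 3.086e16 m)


F = L / (4*pi*d^2) = 3.564e+28 / (4*pi*(2.716e+17)^2) = 3.846e-08

3.846e-08 W/m^2


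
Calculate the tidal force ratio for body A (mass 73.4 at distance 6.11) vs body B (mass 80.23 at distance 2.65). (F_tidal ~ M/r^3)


Ratio = (M1/r1^3) / (M2/r2^3) = (73.4/6.11^3) / (80.23/2.65^3) = 0.0746

0.0746


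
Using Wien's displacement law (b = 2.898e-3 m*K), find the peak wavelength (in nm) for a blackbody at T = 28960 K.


lam_max = b / T = 2.898e-3 / 28960 = 1.001e-07 m = 100.0691 nm

100.0691 nm


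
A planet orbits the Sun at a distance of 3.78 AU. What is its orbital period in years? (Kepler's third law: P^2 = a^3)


P = a^(3/2) = 3.78^1.5 = 7.3492

7.3492 years


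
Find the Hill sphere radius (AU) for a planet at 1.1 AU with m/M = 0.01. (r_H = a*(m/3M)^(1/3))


r_H = a * (m/3M)^(1/3) = 1.1 * (0.01/3)^(1/3) = 0.1643

0.1643 AU


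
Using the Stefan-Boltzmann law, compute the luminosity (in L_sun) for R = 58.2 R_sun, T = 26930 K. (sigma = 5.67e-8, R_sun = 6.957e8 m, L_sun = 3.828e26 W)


R = 58.2 * 6.957e8 m = 4.048974e+10 m. L = 4*pi*R^2*sigma*T^4 = 4*pi*(4.048974e+10)^2 * 5.67e-8 * 26930^4 = 6.143676119e+32 W. L/L_sun = 6.143676119e+32 / 3.828e26 = 1.605e+06

1.605e+06 L_sun


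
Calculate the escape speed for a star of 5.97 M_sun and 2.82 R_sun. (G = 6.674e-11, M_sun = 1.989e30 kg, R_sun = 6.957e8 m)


M = 5.97 * 1.989e30 kg = 1.187433e+31 kg; R = 2.82 * 6.957e8 m = 1.961874e+09 m. v_esc = sqrt(2GM/R) = sqrt(2 * 6.674e-11 * 1.187433e+31 / 1.961874e+09) = 898829.05

898829.05 m/s


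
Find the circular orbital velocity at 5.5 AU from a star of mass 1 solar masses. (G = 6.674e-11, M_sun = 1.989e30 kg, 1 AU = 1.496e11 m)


v = sqrt(GM/r) = sqrt(6.674e-11 * 1.989e+30 / 8.228e+11) = 12701.7439

12701.7439 m/s


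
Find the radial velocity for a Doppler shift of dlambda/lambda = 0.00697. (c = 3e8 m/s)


v = (dlambda/lambda) * c = 0.00697 * 3e8 = 2.091e+06

2.091e+06 m/s


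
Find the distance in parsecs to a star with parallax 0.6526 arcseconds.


d = 1/p = 1/0.6526 = 1.5323

1.5323 pc


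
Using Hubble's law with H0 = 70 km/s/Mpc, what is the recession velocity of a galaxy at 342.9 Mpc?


v = H0 * d = 70 * 342.9 = 24003.0

24003.0 km/s


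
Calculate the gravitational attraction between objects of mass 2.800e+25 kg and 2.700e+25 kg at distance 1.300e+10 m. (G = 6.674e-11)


F = G*m1*m2/r^2 = 6.674e-11 * 2.800e+25 * 2.700e+25 / (1.300e+10)^2 = 6.674e-11 * 7.560e+50 / 1.690e+20 = 2.986e+20

2.986e+20 N


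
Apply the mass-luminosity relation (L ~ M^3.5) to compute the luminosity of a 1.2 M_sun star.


L/L_sun = (M/M_sun)^3.5 = 1.2^3.5 = 1.8929

1.8929 L_sun


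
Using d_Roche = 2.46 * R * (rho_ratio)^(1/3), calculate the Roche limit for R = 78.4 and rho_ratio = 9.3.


d_Roche = 2.46 * 78.4 * 9.3^(1/3) = 405.5821

405.5821


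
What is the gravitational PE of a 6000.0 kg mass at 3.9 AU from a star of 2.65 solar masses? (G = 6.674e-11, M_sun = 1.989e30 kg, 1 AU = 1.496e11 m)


M = 2.65 * 1.989e30 kg = 5.27085e+30 kg; r = 3.9 AU * 1.496e11 m/AU = 5.8344e+11 m. U = -GM*m/r = -(6.674e-11 * 5.27085e+30 * 6000.0) / 5.8344e+11 = -3.618e+12

-3.618e+12 J


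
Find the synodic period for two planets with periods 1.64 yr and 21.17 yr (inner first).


1/P_syn = |1/P1 - 1/P2| = |1/1.64 - 1/21.17| => P_syn = 1.7777

1.7777 years


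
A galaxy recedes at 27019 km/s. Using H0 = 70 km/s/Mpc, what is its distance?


d = v / H0 = 27019 / 70 = 385.9857

385.9857 Mpc


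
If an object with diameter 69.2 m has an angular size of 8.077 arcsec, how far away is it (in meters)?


D = size / theta_rad, theta_rad = 8.077 * pi/(180*3600) = 3.916e-05, D = 1.767e+06

1.767e+06 m


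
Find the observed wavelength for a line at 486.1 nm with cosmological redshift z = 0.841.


lam_obs = lam_emit * (1 + z) = 486.1 * (1 + 0.841) = 894.9101

894.9101 nm


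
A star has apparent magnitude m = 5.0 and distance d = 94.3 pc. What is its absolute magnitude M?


M = m - 5*log10(d) + 5 = 5.0 - 5*log10(94.3) + 5 = 0.1274

0.1274


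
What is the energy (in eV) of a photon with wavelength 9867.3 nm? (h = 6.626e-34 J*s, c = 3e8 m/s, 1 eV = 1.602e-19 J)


E = hc/lambda = 6.626e-34 * 3e8 / 9.867e-06 = 2.015e-20 J = 0.1258 eV

0.1258 eV


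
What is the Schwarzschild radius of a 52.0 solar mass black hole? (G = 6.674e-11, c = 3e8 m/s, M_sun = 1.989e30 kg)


M = 52.0 * 1.989e30 kg = 1.03428e+32 kg. rs = 2GM/c^2 = 2 * 6.674e-11 * 1.03428e+32 / (3e8)^2 = 153395.216

153395.216 m


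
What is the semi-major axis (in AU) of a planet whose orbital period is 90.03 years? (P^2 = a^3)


a = P^(2/3) = 90.03^(2/3) = 20.0875

20.0875 AU


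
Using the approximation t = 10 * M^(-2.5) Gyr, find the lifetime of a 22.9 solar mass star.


t = 10 * M^(-2.5) = 10 * 22.9^(-2.5) = 0.004

0.004 Gyr


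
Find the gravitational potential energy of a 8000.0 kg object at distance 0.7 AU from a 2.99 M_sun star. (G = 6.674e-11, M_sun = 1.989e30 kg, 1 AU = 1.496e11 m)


M = 2.99 * 1.989e30 kg = 5.94711e+30 kg; r = 0.7 AU * 1.496e11 m/AU = 1.0472e+11 m. U = -GM*m/r = -(6.674e-11 * 5.94711e+30 * 8000.0) / 1.0472e+11 = -3.032e+13

-3.032e+13 J


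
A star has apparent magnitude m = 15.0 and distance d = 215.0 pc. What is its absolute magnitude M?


M = m - 5*log10(d) + 5 = 15.0 - 5*log10(215.0) + 5 = 8.3378

8.3378


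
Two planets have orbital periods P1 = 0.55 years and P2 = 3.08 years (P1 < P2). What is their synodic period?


1/P_syn = |1/P1 - 1/P2| = |1/0.55 - 1/3.08| => P_syn = 0.6696

0.6696 years


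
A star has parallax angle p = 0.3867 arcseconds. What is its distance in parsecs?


d = 1/p = 1/0.3867 = 2.586

2.586 pc


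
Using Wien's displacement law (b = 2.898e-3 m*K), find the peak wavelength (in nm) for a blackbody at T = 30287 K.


lam_max = b / T = 2.898e-3 / 30287 = 9.568e-08 m = 95.6846 nm

95.6846 nm


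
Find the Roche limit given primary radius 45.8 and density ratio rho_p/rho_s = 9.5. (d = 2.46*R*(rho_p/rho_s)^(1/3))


d_Roche = 2.46 * 45.8 * 9.5^(1/3) = 238.6209

238.6209


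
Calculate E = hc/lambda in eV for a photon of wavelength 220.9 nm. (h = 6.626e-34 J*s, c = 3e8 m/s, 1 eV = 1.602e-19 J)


E = hc/lambda = 6.626e-34 * 3e8 / 2.209e-07 = 8.999e-19 J = 5.6171 eV

5.6171 eV


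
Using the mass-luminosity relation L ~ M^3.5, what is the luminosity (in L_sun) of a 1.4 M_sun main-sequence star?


L/L_sun = (M/M_sun)^3.5 = 1.4^3.5 = 3.2467

3.2467 L_sun


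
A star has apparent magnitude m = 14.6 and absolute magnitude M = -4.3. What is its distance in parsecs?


d = 10^((m - M + 5)/5) = 10^((14.6 - -4.3 + 5)/5) = 60255.9586

60255.9586 pc


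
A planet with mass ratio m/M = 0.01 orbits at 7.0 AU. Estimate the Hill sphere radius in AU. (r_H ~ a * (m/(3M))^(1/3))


r_H = a * (m/3M)^(1/3) = 7.0 * (0.01/3)^(1/3) = 1.0457

1.0457 AU


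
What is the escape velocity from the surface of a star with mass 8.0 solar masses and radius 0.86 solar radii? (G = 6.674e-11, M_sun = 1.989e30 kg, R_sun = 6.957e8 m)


M = 8.0 * 1.989e30 kg = 1.5912e+31 kg; R = 0.86 * 6.957e8 m = 5.98302e+08 m. v_esc = sqrt(2GM/R) = sqrt(2 * 6.674e-11 * 1.5912e+31 / 5.98302e+08) = 1.884e+06

1.884e+06 m/s


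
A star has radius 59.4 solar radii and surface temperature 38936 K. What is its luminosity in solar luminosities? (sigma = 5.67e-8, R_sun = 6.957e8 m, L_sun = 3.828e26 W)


R = 59.4 * 6.957e8 m = 4.132458e+10 m. L = 4*pi*R^2*sigma*T^4 = 4*pi*(4.132458e+10)^2 * 5.67e-8 * 38936^4 = 2.796502118e+33 W. L/L_sun = 2.796502118e+33 / 3.828e26 = 7.305e+06

7.305e+06 L_sun


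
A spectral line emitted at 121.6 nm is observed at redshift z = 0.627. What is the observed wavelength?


lam_obs = lam_emit * (1 + z) = 121.6 * (1 + 0.627) = 197.8432

197.8432 nm


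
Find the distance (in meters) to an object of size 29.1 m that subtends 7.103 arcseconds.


D = size / theta_rad, theta_rad = 7.103 * pi/(180*3600) = 3.444e-05, D = 845038.1334

845038.1334 m


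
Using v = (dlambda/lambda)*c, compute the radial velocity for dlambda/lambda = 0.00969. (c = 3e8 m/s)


v = (dlambda/lambda) * c = 0.00969 * 3e8 = 2.907e+06

2.907e+06 m/s


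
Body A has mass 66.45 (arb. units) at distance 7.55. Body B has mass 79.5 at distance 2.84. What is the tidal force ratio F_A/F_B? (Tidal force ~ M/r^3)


Ratio = (M1/r1^3) / (M2/r2^3) = (66.45/7.55^3) / (79.5/2.84^3) = 0.0445

0.0445


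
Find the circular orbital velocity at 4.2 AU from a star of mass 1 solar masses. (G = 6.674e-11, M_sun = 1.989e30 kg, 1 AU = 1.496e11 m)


v = sqrt(GM/r) = sqrt(6.674e-11 * 1.989e+30 / 6.283e+11) = 14535.1678

14535.1678 m/s


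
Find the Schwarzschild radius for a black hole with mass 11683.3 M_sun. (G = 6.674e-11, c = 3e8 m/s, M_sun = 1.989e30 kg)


M = 11683.3 * 1.989e30 kg = 2.32380837e+34 kg. rs = 2GM/c^2 = 2 * 6.674e-11 * 2.32380837e+34 / (3e8)^2 = 3.446e+07

3.446e+07 m


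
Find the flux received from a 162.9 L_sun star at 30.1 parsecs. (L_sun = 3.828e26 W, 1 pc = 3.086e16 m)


F = L / (4*pi*d^2) = 6.236e+28 / (4*pi*(9.289e+17)^2) = 5.751e-09

5.751e-09 W/m^2


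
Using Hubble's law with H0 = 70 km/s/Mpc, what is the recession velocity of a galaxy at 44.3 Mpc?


v = H0 * d = 70 * 44.3 = 3101.0

3101.0 km/s


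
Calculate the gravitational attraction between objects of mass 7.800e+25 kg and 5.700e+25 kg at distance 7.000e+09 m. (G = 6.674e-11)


F = G*m1*m2/r^2 = 6.674e-11 * 7.800e+25 * 5.700e+25 / (7.000e+09)^2 = 6.674e-11 * 4.446e+51 / 4.900e+19 = 6.056e+21

6.056e+21 N


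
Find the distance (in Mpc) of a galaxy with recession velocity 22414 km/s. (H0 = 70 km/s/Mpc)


d = v / H0 = 22414 / 70 = 320.2

320.2 Mpc


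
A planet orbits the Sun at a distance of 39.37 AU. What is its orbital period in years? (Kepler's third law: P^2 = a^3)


P = a^(3/2) = 39.37^1.5 = 247.0291

247.0291 years


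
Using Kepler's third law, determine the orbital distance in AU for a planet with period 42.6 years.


a = P^(2/3) = 42.6^(2/3) = 12.1976

12.1976 AU


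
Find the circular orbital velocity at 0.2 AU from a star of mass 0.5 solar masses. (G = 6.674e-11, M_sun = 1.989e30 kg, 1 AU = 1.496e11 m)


v = sqrt(GM/r) = sqrt(6.674e-11 * 9.945e+29 / 2.992e+10) = 47099.3269

47099.3269 m/s


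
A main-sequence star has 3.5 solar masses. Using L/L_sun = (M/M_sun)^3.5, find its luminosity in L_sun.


L/L_sun = (M/M_sun)^3.5 = 3.5^3.5 = 80.2118

80.2118 L_sun


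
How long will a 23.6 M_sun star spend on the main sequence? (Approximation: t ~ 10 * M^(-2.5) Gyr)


t = 10 * M^(-2.5) = 10 * 23.6^(-2.5) = 0.0037

0.0037 Gyr


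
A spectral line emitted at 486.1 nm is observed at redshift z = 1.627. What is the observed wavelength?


lam_obs = lam_emit * (1 + z) = 486.1 * (1 + 1.627) = 1276.9847

1276.9847 nm


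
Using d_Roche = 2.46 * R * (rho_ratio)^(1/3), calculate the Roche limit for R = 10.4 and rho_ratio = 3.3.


d_Roche = 2.46 * 10.4 * 3.3^(1/3) = 38.0896

38.0896


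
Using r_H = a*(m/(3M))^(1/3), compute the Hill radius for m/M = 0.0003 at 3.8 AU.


r_H = a * (m/3M)^(1/3) = 3.8 * (0.0003/3)^(1/3) = 0.1764

0.1764 AU


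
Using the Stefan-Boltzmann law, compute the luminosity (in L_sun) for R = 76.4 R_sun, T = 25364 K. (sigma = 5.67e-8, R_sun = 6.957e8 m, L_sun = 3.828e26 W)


R = 76.4 * 6.957e8 m = 5.315148e+10 m. L = 4*pi*R^2*sigma*T^4 = 4*pi*(5.315148e+10)^2 * 5.67e-8 * 25364^4 = 8.330951858e+32 W. L/L_sun = 8.330951858e+32 / 3.828e26 = 2.176e+06

2.176e+06 L_sun


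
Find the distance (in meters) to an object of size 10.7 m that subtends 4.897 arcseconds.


D = size / theta_rad, theta_rad = 4.897 * pi/(180*3600) = 2.374e-05, D = 450690.9183

450690.9183 m


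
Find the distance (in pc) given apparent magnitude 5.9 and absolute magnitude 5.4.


d = 10^((m - M + 5)/5) = 10^((5.9 - 5.4 + 5)/5) = 12.5893

12.5893 pc


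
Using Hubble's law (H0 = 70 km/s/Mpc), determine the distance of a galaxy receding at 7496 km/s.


d = v / H0 = 7496 / 70 = 107.0857

107.0857 Mpc


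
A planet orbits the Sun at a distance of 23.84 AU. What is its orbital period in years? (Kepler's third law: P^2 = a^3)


P = a^(3/2) = 23.84^1.5 = 116.4017

116.4017 years


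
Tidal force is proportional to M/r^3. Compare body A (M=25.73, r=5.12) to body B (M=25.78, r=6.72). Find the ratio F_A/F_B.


Ratio = (M1/r1^3) / (M2/r2^3) = (25.73/5.12^3) / (25.78/6.72^3) = 2.2566

2.2566


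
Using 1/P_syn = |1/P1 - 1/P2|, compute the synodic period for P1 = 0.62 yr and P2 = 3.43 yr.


1/P_syn = |1/P1 - 1/P2| = |1/0.62 - 1/3.43| => P_syn = 0.7568

0.7568 years


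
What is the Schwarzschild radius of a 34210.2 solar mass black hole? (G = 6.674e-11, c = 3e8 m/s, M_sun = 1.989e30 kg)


M = 34210.2 * 1.989e30 kg = 6.80440878e+34 kg. rs = 2GM/c^2 = 2 * 6.674e-11 * 6.80440878e+34 / (3e8)^2 = 1.009e+08

1.009e+08 m


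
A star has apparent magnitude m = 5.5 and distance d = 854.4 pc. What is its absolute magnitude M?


M = m - 5*log10(d) + 5 = 5.5 - 5*log10(854.4) + 5 = -4.1583

-4.1583


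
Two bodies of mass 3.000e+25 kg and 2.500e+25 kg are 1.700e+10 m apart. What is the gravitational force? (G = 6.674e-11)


F = G*m1*m2/r^2 = 6.674e-11 * 3.000e+25 * 2.500e+25 / (1.700e+10)^2 = 6.674e-11 * 7.500e+50 / 2.890e+20 = 1.732e+20

1.732e+20 N


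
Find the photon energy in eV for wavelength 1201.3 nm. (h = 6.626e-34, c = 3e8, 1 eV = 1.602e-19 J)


E = hc/lambda = 6.626e-34 * 3e8 / 1.201e-06 = 1.655e-19 J = 1.0329 eV

1.0329 eV


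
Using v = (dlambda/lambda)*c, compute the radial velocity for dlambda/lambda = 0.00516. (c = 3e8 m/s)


v = (dlambda/lambda) * c = 0.00516 * 3e8 = 1.548e+06

1.548e+06 m/s


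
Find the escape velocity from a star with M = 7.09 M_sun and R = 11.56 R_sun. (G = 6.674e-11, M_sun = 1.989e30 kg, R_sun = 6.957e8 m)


M = 7.09 * 1.989e30 kg = 1.410201e+31 kg; R = 11.56 * 6.957e8 m = 8.042292e+09 m. v_esc = sqrt(2GM/R) = sqrt(2 * 6.674e-11 * 1.410201e+31 / 8.042292e+09) = 483792.0076

483792.0076 m/s


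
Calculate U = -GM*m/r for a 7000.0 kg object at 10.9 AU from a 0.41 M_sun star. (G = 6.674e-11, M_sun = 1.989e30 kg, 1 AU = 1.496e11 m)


M = 0.41 * 1.989e30 kg = 8.1549e+29 kg; r = 10.9 AU * 1.496e11 m/AU = 1.63064e+12 m. U = -GM*m/r = -(6.674e-11 * 8.1549e+29 * 7000.0) / 1.63064e+12 = -2.336e+11

-2.336e+11 J


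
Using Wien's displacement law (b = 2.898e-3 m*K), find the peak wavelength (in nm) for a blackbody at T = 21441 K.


lam_max = b / T = 2.898e-3 / 21441 = 1.352e-07 m = 135.1616 nm

135.1616 nm


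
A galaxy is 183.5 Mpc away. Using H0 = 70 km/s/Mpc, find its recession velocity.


v = H0 * d = 70 * 183.5 = 12845.0

12845.0 km/s


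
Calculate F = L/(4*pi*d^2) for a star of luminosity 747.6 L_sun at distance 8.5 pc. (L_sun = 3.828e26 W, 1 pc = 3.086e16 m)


F = L / (4*pi*d^2) = 2.862e+29 / (4*pi*(2.623e+17)^2) = 3.310e-07

3.310e-07 W/m^2


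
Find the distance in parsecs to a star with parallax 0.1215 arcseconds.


d = 1/p = 1/0.1215 = 8.2305

8.2305 pc


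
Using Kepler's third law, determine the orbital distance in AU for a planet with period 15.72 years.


a = P^(2/3) = 15.72^(2/3) = 6.2753

6.2753 AU


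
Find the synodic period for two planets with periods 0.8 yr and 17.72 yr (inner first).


1/P_syn = |1/P1 - 1/P2| = |1/0.8 - 1/17.72| => P_syn = 0.8378

0.8378 years


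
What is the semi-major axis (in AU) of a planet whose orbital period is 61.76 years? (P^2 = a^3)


a = P^(2/3) = 61.76^(2/3) = 15.6245

15.6245 AU


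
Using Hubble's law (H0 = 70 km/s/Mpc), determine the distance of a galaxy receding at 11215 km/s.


d = v / H0 = 11215 / 70 = 160.2143

160.2143 Mpc


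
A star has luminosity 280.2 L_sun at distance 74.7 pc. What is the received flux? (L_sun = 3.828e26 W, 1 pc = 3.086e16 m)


F = L / (4*pi*d^2) = 1.073e+29 / (4*pi*(2.305e+18)^2) = 1.606e-09

1.606e-09 W/m^2


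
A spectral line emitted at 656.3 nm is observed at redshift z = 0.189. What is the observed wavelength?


lam_obs = lam_emit * (1 + z) = 656.3 * (1 + 0.189) = 780.3407

780.3407 nm


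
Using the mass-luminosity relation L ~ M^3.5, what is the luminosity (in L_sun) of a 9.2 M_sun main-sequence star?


L/L_sun = (M/M_sun)^3.5 = 9.2^3.5 = 2361.8776

2361.8776 L_sun


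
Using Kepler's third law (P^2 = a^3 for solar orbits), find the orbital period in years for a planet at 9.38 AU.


P = a^(3/2) = 9.38^1.5 = 28.7279

28.7279 years


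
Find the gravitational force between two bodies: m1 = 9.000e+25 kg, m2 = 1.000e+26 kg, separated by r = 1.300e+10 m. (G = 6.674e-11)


F = G*m1*m2/r^2 = 6.674e-11 * 9.000e+25 * 1.000e+26 / (1.300e+10)^2 = 6.674e-11 * 9.000e+51 / 1.690e+20 = 3.554e+21

3.554e+21 N


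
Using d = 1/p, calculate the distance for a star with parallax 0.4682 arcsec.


d = 1/p = 1/0.4682 = 2.1358

2.1358 pc


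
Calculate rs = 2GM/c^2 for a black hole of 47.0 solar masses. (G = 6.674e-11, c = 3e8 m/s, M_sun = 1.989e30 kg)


M = 47.0 * 1.989e30 kg = 9.3483e+31 kg. rs = 2GM/c^2 = 2 * 6.674e-11 * 9.3483e+31 / (3e8)^2 = 138645.676

138645.676 m


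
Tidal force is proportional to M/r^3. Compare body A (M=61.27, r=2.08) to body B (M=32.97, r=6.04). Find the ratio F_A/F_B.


Ratio = (M1/r1^3) / (M2/r2^3) = (61.27/2.08^3) / (32.97/6.04^3) = 45.504

45.504


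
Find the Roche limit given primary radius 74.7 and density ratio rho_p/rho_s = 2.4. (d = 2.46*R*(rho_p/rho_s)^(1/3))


d_Roche = 2.46 * 74.7 * 2.4^(1/3) = 246.0327

246.0327


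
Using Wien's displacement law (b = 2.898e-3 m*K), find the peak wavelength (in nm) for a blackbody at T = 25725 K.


lam_max = b / T = 2.898e-3 / 25725 = 1.127e-07 m = 112.6531 nm

112.6531 nm


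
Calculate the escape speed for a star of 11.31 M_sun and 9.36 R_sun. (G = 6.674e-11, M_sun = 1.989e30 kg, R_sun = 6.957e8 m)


M = 11.31 * 1.989e30 kg = 2.249559e+31 kg; R = 9.36 * 6.957e8 m = 6.511752e+09 m. v_esc = sqrt(2GM/R) = sqrt(2 * 6.674e-11 * 2.249559e+31 / 6.511752e+09) = 679059.5588

679059.5588 m/s


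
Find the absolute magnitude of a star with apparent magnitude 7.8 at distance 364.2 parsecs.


M = m - 5*log10(d) + 5 = 7.8 - 5*log10(364.2) + 5 = -0.0067

-0.0067


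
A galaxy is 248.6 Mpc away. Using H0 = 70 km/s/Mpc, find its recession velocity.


v = H0 * d = 70 * 248.6 = 17402.0

17402.0 km/s


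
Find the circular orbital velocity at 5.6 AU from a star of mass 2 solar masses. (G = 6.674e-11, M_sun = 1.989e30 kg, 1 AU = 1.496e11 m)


v = sqrt(GM/r) = sqrt(6.674e-11 * 3.978e+30 / 8.378e+11) = 17801.8723

17801.8723 m/s


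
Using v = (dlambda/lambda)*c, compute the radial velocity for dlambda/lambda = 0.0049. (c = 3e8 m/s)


v = (dlambda/lambda) * c = 0.0049 * 3e8 = 1.470e+06

1.470e+06 m/s


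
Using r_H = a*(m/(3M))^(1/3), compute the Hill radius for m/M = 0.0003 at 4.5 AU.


r_H = a * (m/3M)^(1/3) = 4.5 * (0.0003/3)^(1/3) = 0.2089

0.2089 AU


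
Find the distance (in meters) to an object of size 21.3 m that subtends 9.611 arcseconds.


D = size / theta_rad, theta_rad = 9.611 * pi/(180*3600) = 4.660e-05, D = 457126.2484

457126.2484 m


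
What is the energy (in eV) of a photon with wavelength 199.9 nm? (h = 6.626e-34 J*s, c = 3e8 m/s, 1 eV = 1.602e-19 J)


E = hc/lambda = 6.626e-34 * 3e8 / 1.999e-07 = 9.944e-19 J = 6.2072 eV

6.2072 eV


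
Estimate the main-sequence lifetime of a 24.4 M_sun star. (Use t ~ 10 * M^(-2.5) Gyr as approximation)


t = 10 * M^(-2.5) = 10 * 24.4^(-2.5) = 0.0034

0.0034 Gyr


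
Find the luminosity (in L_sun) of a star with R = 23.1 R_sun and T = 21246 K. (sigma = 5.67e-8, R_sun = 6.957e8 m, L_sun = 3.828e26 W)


R = 23.1 * 6.957e8 m = 1.607067e+10 m. L = 4*pi*R^2*sigma*T^4 = 4*pi*(1.607067e+10)^2 * 5.67e-8 * 21246^4 = 3.749467538e+31 W. L/L_sun = 3.749467538e+31 / 3.828e26 = 97948.4728

97948.4728 L_sun


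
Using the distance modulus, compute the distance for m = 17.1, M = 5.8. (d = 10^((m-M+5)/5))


d = 10^((m - M + 5)/5) = 10^((17.1 - 5.8 + 5)/5) = 1819.7009

1819.7009 pc


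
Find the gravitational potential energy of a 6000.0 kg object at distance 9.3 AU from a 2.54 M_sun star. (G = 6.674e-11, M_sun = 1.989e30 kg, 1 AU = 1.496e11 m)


M = 2.54 * 1.989e30 kg = 5.05206e+30 kg; r = 9.3 AU * 1.496e11 m/AU = 1.39128e+12 m. U = -GM*m/r = -(6.674e-11 * 5.05206e+30 * 6000.0) / 1.39128e+12 = -1.454e+12

-1.454e+12 J


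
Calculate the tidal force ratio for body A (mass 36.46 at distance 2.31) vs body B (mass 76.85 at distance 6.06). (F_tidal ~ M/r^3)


Ratio = (M1/r1^3) / (M2/r2^3) = (36.46/2.31^3) / (76.85/6.06^3) = 8.5655

8.5655


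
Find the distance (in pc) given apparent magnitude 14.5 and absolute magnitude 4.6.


d = 10^((m - M + 5)/5) = 10^((14.5 - 4.6 + 5)/5) = 954.9926

954.9926 pc


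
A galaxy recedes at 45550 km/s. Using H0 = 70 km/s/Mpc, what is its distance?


d = v / H0 = 45550 / 70 = 650.7143

650.7143 Mpc


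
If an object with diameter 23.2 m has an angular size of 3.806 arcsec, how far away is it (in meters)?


D = size / theta_rad, theta_rad = 3.806 * pi/(180*3600) = 1.845e-05, D = 1.257e+06

1.257e+06 m


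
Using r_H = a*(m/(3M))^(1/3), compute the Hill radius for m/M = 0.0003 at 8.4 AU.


r_H = a * (m/3M)^(1/3) = 8.4 * (0.0003/3)^(1/3) = 0.3899

0.3899 AU


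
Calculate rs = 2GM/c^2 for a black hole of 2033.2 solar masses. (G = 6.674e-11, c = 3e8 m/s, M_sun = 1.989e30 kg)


M = 2033.2 * 1.989e30 kg = 4.0440348e+33 kg. rs = 2GM/c^2 = 2 * 6.674e-11 * 4.0440348e+33 / (3e8)^2 = 5.998e+06

5.998e+06 m


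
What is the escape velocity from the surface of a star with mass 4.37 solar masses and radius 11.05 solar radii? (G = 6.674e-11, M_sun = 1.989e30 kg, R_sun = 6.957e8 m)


M = 4.37 * 1.989e30 kg = 8.69193e+30 kg; R = 11.05 * 6.957e8 m = 7.687485e+09 m. v_esc = sqrt(2GM/R) = sqrt(2 * 6.674e-11 * 8.69193e+30 / 7.687485e+09) = 388484.8333

388484.8333 m/s


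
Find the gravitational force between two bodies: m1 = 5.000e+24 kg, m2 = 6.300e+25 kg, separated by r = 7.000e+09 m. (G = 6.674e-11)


F = G*m1*m2/r^2 = 6.674e-11 * 5.000e+24 * 6.300e+25 / (7.000e+09)^2 = 6.674e-11 * 3.150e+50 / 4.900e+19 = 4.290e+20

4.290e+20 N


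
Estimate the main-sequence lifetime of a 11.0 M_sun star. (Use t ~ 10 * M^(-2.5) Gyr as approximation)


t = 10 * M^(-2.5) = 10 * 11.0^(-2.5) = 0.0249

0.0249 Gyr


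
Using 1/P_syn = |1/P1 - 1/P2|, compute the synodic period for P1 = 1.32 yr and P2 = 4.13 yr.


1/P_syn = |1/P1 - 1/P2| = |1/1.32 - 1/4.13| => P_syn = 1.9401

1.9401 years


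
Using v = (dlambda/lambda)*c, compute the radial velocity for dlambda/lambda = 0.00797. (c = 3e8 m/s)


v = (dlambda/lambda) * c = 0.00797 * 3e8 = 2.391e+06

2.391e+06 m/s


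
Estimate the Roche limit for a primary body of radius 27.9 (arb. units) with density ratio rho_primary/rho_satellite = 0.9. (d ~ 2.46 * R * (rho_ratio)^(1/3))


d_Roche = 2.46 * 27.9 * 0.9^(1/3) = 66.2654

66.2654


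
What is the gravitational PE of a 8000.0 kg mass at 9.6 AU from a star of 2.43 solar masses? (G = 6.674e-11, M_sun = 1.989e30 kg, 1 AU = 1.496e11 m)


M = 2.43 * 1.989e30 kg = 4.83327e+30 kg; r = 9.6 AU * 1.496e11 m/AU = 1.43616e+12 m. U = -GM*m/r = -(6.674e-11 * 4.83327e+30 * 8000.0) / 1.43616e+12 = -1.797e+12

-1.797e+12 J


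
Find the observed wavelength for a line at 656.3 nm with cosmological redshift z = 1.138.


lam_obs = lam_emit * (1 + z) = 656.3 * (1 + 1.138) = 1403.1694

1403.1694 nm


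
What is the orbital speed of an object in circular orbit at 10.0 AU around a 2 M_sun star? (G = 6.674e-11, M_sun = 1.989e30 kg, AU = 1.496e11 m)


v = sqrt(GM/r) = sqrt(6.674e-11 * 3.978e+30 / 1.496e+12) = 13321.7014

13321.7014 m/s


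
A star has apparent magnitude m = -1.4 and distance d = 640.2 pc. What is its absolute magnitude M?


M = m - 5*log10(d) + 5 = -1.4 - 5*log10(640.2) + 5 = -10.4316

-10.4316


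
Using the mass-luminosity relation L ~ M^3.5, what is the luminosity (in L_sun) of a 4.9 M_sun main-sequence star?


L/L_sun = (M/M_sun)^3.5 = 4.9^3.5 = 260.4272

260.4272 L_sun


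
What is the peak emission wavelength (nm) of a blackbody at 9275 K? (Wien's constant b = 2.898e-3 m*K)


lam_max = b / T = 2.898e-3 / 9275 = 3.125e-07 m = 312.4528 nm

312.4528 nm


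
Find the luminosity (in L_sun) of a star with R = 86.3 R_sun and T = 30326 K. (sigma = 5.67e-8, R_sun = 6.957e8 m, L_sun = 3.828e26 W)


R = 86.3 * 6.957e8 m = 6.003891e+10 m. L = 4*pi*R^2*sigma*T^4 = 4*pi*(6.003891e+10)^2 * 5.67e-8 * 30326^4 = 2.172296206e+33 W. L/L_sun = 2.172296206e+33 / 3.828e26 = 5.675e+06

5.675e+06 L_sun


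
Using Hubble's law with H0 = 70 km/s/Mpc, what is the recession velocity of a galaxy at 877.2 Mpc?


v = H0 * d = 70 * 877.2 = 61404.0

61404.0 km/s


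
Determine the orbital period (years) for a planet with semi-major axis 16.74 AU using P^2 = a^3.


P = a^(3/2) = 16.74^1.5 = 68.4909

68.4909 years


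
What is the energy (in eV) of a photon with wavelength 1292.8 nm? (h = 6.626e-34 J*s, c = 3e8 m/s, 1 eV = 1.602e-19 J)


E = hc/lambda = 6.626e-34 * 3e8 / 1.293e-06 = 1.538e-19 J = 0.9598 eV

0.9598 eV


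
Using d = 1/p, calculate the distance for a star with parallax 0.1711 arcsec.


d = 1/p = 1/0.1711 = 5.8445

5.8445 pc


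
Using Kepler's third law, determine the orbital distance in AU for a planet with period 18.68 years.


a = P^(2/3) = 18.68^(2/3) = 7.0402

7.0402 AU


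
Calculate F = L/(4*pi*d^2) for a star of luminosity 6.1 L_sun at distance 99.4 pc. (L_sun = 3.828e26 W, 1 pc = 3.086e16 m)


F = L / (4*pi*d^2) = 2.335e+27 / (4*pi*(3.067e+18)^2) = 1.975e-11

1.975e-11 W/m^2


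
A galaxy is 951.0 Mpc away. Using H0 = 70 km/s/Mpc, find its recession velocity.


v = H0 * d = 70 * 951.0 = 66570.0

66570.0 km/s


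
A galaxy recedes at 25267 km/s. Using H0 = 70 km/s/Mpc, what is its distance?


d = v / H0 = 25267 / 70 = 360.9571

360.9571 Mpc


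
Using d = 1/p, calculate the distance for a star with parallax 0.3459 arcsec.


d = 1/p = 1/0.3459 = 2.891

2.891 pc


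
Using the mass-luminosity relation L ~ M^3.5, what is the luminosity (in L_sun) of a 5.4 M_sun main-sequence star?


L/L_sun = (M/M_sun)^3.5 = 5.4^3.5 = 365.9133

365.9133 L_sun


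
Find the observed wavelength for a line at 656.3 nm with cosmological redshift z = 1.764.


lam_obs = lam_emit * (1 + z) = 656.3 * (1 + 1.764) = 1814.0132

1814.0132 nm


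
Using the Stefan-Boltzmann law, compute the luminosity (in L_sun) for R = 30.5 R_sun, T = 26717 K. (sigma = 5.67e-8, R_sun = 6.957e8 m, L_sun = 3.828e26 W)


R = 30.5 * 6.957e8 m = 2.121885e+10 m. L = 4*pi*R^2*sigma*T^4 = 4*pi*(2.121885e+10)^2 * 5.67e-8 * 26717^4 = 1.634509203e+32 W. L/L_sun = 1.634509203e+32 / 3.828e26 = 426987.775

426987.775 L_sun


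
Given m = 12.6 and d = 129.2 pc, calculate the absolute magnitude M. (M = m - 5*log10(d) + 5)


M = m - 5*log10(d) + 5 = 12.6 - 5*log10(129.2) + 5 = 7.0437

7.0437


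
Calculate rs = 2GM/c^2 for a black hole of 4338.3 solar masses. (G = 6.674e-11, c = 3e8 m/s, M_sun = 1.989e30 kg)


M = 4338.3 * 1.989e30 kg = 8.6288787e+33 kg. rs = 2GM/c^2 = 2 * 6.674e-11 * 8.6288787e+33 / (3e8)^2 = 1.280e+07

1.280e+07 m


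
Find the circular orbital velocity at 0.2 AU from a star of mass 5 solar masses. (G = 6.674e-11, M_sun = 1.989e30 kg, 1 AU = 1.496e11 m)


v = sqrt(GM/r) = sqrt(6.674e-11 * 9.945e+30 / 2.992e+10) = 148941.1491

148941.1491 m/s


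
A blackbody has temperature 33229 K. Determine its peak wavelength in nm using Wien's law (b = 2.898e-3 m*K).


lam_max = b / T = 2.898e-3 / 33229 = 8.721e-08 m = 87.213 nm

87.213 nm


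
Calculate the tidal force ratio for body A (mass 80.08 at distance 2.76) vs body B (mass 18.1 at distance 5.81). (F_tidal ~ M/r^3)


Ratio = (M1/r1^3) / (M2/r2^3) = (80.08/2.76^3) / (18.1/5.81^3) = 41.2712

41.2712


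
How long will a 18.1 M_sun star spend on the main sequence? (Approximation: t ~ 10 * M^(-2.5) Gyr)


t = 10 * M^(-2.5) = 10 * 18.1^(-2.5) = 0.0072

0.0072 Gyr


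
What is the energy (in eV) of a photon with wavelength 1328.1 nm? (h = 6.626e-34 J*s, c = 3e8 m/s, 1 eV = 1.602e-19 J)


E = hc/lambda = 6.626e-34 * 3e8 / 1.328e-06 = 1.497e-19 J = 0.9343 eV

0.9343 eV


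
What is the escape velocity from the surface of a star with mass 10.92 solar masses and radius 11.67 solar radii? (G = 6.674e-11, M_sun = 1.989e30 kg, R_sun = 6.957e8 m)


M = 10.92 * 1.989e30 kg = 2.171988e+31 kg; R = 11.67 * 6.957e8 m = 8.118819e+09 m. v_esc = sqrt(2GM/R) = sqrt(2 * 6.674e-11 * 2.171988e+31 / 8.118819e+09) = 597572.1929

597572.1929 m/s


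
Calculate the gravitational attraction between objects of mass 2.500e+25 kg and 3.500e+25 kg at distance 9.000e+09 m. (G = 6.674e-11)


F = G*m1*m2/r^2 = 6.674e-11 * 2.500e+25 * 3.500e+25 / (9.000e+09)^2 = 6.674e-11 * 8.750e+50 / 8.100e+19 = 7.210e+20

7.210e+20 N


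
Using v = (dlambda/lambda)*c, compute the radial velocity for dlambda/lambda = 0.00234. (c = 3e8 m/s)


v = (dlambda/lambda) * c = 0.00234 * 3e8 = 702000.0

702000.0 m/s


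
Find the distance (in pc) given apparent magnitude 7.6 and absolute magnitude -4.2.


d = 10^((m - M + 5)/5) = 10^((7.6 - -4.2 + 5)/5) = 2290.8677

2290.8677 pc


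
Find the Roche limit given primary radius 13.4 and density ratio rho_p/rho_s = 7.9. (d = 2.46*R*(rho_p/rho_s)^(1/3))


d_Roche = 2.46 * 13.4 * 7.9^(1/3) = 65.6521

65.6521


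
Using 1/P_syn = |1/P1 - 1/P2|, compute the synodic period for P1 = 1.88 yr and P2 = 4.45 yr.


1/P_syn = |1/P1 - 1/P2| = |1/1.88 - 1/4.45| => P_syn = 3.2553

3.2553 years


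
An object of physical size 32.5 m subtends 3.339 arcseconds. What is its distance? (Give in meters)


D = size / theta_rad, theta_rad = 3.339 * pi/(180*3600) = 1.619e-05, D = 2.008e+06

2.008e+06 m


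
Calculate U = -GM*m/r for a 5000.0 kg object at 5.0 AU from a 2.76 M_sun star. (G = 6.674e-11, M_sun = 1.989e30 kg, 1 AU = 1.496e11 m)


M = 2.76 * 1.989e30 kg = 5.48964e+30 kg; r = 5.0 AU * 1.496e11 m/AU = 7.48e+11 m. U = -GM*m/r = -(6.674e-11 * 5.48964e+30 * 5000.0) / 7.48e+11 = -2.449e+12

-2.449e+12 J


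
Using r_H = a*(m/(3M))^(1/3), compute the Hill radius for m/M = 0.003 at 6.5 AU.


r_H = a * (m/3M)^(1/3) = 6.5 * (0.003/3)^(1/3) = 0.65

0.65 AU


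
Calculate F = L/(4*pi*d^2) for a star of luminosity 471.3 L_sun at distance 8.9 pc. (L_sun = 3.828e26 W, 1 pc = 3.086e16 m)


F = L / (4*pi*d^2) = 1.804e+29 / (4*pi*(2.747e+17)^2) = 1.903e-07

1.903e-07 W/m^2


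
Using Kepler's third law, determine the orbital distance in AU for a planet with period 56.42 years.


a = P^(2/3) = 56.42^(2/3) = 14.7103

14.7103 AU


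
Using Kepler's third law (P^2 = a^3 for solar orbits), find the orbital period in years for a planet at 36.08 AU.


P = a^(3/2) = 36.08^1.5 = 216.7204

216.7204 years


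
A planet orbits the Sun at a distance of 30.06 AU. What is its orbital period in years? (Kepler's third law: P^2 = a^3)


P = a^(3/2) = 30.06^1.5 = 164.81

164.81 years


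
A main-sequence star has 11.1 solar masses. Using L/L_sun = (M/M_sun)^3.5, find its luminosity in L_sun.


L/L_sun = (M/M_sun)^3.5 = 11.1^3.5 = 4556.49

4556.49 L_sun


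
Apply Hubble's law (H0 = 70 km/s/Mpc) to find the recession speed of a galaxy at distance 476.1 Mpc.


v = H0 * d = 70 * 476.1 = 33327.0

33327.0 km/s


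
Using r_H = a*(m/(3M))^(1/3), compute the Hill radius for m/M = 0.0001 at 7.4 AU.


r_H = a * (m/3M)^(1/3) = 7.4 * (0.0001/3)^(1/3) = 0.2382

0.2382 AU


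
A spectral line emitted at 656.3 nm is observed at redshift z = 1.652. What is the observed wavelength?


lam_obs = lam_emit * (1 + z) = 656.3 * (1 + 1.652) = 1740.5076

1740.5076 nm


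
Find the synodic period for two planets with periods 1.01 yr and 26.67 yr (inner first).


1/P_syn = |1/P1 - 1/P2| = |1/1.01 - 1/26.67| => P_syn = 1.0498

1.0498 years


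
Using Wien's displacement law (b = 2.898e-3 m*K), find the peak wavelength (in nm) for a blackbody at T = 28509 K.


lam_max = b / T = 2.898e-3 / 28509 = 1.017e-07 m = 101.6521 nm

101.6521 nm


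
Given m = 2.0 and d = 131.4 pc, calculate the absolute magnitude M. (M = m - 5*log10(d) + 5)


M = m - 5*log10(d) + 5 = 2.0 - 5*log10(131.4) + 5 = -3.593

-3.593
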